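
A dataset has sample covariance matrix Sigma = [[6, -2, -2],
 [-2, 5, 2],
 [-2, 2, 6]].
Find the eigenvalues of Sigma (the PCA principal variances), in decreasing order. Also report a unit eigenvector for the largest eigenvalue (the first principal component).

Step 1 — characteristic polynomial p(λ) = det(λI - Sigma) = λ³ - tr·λ² + c_1·λ - det, where tr = trace, c_1 = sum of the principal 2×2 minors, det = det(Sigma):
  tr = 6 + 5 + 6 = 17,
  c_1 = (6·5 - (-2)²) + (6·6 - (-2)²) + (5·6 - (2)²) = 26 + 32 + 26 = 84,
  det = 6·(5·6 - (2)²) - (-2)·((-2)·6 - (2)·(-2)) + (-2)·((-2)·(2) - 5·(-2)) = 6·(26) - (-2)·(-8) + (-2)·(6) = 128.
  So p(λ) = λ³ - 17λ² + 84λ - 128.
Step 2 — look for an integer root (rational root theorem: any rational root is an integer divisor of 128). Testing λ = 4:
  p(4) = 64 - 272 + 336 - 128 = 0  ✓
  Dividing out (λ - 4): p(λ) = (λ - 4)(λ² - 13λ + 32).
Step 3 — remaining eigenvalues from the quadratic λ² - 13λ + 32 = 0:
  Δ = 13² - 4·32 = 169 - 128 = 41,  λ = (13 ± √41)/2 = (13 ± 6.4031)/2 ≈ 9.7016 or 3.2984.
  Sorted: λ_1 = 9.7016,  λ_2 = 4,  λ_3 = 3.2984  (check: sum = 17 = tr ✓).

Step 4 — unit eigenvector for λ_1 ≈ 9.7016: v spans the null space of (Sigma - λ_1 I), whose rows are
  r_1 = (-3.7016, -2, -2),  r_2 = (-2, -4.7016, 2),  r_3 = (-2, 2, -3.7016).
  v is orthogonal to every row, so take v ∝ r_1 × r_2 = ((-2)·(2) - (-2)·(-4.7016), (-2)·(-2) - (-3.7016)·(2), (-3.7016)·(-4.7016) - (-2)·(-2)) ≈ (-13.4031, 11.4031, 13.4031).
  Rescale (multiply by -1 so the first nonzero entry is positive): u = (13.4031, -11.4031, -13.4031).
  ||u|| = √((13.4031)² + (-11.4031)² + (-13.4031)²) = √(489.3187) ≈ 22.1205,  v_1 = u/||u|| ≈ (0.6059, -0.5155, -0.6059) (||v_1|| = 1).

λ_1 = 9.7016,  λ_2 = 4,  λ_3 = 3.2984;  v_1 ≈ (0.6059, -0.5155, -0.6059)


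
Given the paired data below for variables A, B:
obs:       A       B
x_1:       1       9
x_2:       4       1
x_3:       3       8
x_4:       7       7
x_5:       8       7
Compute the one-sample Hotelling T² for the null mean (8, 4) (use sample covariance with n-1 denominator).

Step 1 — sample mean vector:
  mean(A) = (1 + 4 + 3 + 7 + 8) / 5 = 23/5 = 4.6
  mean(B) = (9 + 1 + 8 + 7 + 7) / 5 = 32/5 = 6.4
  x̄ = (4.6, 6.4),  deviation x̄ - mu_0 = (4.6, 6.4) - (8, 4) = (-3.4, 2.4).

Step 2 — sample covariance matrix, S[i,j] = (1/(n-1)) · Σ_k (x_{k,i} - mean_i) · (x_{k,j} - mean_j), divisor n-1 = 4:
  S[A,A] = ((-3.6)·(-3.6) + (-0.6)·(-0.6) + (-1.6)·(-1.6) + (2.4)·(2.4) + (3.4)·(3.4)) / 4 = 33.2/4 = 8.3
  S[A,B] = ((-3.6)·(2.6) + (-0.6)·(-5.4) + (-1.6)·(1.6) + (2.4)·(0.6) + (3.4)·(0.6)) / 4 = -5.2/4 = -1.3
  S[B,B] = ((2.6)·(2.6) + (-5.4)·(-5.4) + (1.6)·(1.6) + (0.6)·(0.6) + (0.6)·(0.6)) / 4 = 39.2/4 = 9.8
  S = [[8.3, -1.3],
 [-1.3, 9.8]].

Step 3 — invert S. det(S) = 8.3·9.8 - (-1.3)² = 79.65.
  S^{-1} = (1/det) · [[d, -b], [-b, a]] = [[0.123, 0.0163],
 [0.0163, 0.1042]].

Step 4 — quadratic form (x̄ - mu_0)^T · S^{-1} · (x̄ - mu_0):
  S^{-1} · (x̄ - mu_0) = (-0.3792, 0.1946),
  (x̄ - mu_0)^T · [...] = (-3.4)·(-0.3792) + (2.4)·(0.1946) = 1.7562.

Step 5 — scale by n: T² = 5 · 1.7562 = 8.7809.

T² ≈ 8.7809


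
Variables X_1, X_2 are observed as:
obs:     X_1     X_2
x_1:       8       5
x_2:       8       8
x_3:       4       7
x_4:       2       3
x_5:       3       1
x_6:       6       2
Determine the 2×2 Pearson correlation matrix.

Step 1 — column means:
  mean(X_1) = (8 + 8 + 4 + 2 + 3 + 6) / 6 = 31/6 = 5.1667
  mean(X_2) = (5 + 8 + 7 + 3 + 1 + 2) / 6 = 26/6 = 4.3333

Step 2 — sample variances and covariances s[i,j] = (1/(n-1)) · Σ_k (x_{k,i} - mean_i) · (x_{k,j} - mean_j), with n-1 = 5:
  s[X_1,X_1] = ((2.8333)·(2.8333) + (2.8333)·(2.8333) + (-1.1667)·(-1.1667) + (-3.1667)·(-3.1667) + (-2.1667)·(-2.1667) + (0.8333)·(0.8333)) / 5 = 32.8333/5 = 6.5667
  s[X_1,X_2] = ((2.8333)·(0.6667) + (2.8333)·(3.6667) + (-1.1667)·(2.6667) + (-3.1667)·(-1.3333) + (-2.1667)·(-3.3333) + (0.8333)·(-2.3333)) / 5 = 18.6667/5 = 3.7333
  s[X_2,X_2] = ((0.6667)·(0.6667) + (3.6667)·(3.6667) + (2.6667)·(2.6667) + (-1.3333)·(-1.3333) + (-3.3333)·(-3.3333) + (-2.3333)·(-2.3333)) / 5 = 39.3333/5 = 7.8667
  Sample standard deviations s_i = √(s[i,i]):
  s(X_1) = √(6.5667) = 2.5626
  s(X_2) = √(7.8667) = 2.8048

Step 3 — r_{ij} = s_{ij} / (s_i · s_j):
  r[X_1,X_1] = 1 (diagonal).
  r[X_1,X_2] = 3.7333 / (2.5626 · 2.8048) = 3.7333 / 7.1873 = 0.5194
  r[X_2,X_2] = 1 (diagonal).

R is symmetric with unit diagonal. Assembling:

R = [[1, 0.5194],
 [0.5194, 1]]


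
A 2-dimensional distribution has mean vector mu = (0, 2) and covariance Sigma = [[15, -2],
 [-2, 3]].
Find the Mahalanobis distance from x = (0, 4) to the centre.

Step 1 — centre the observation: (x - mu) = (0, 2).

Step 2 — invert Sigma. det(Sigma) = 15·3 - (-2)² = 41.
  Sigma^{-1} = (1/det) · [[d, -b], [-b, a]] = [[0.0732, 0.0488],
 [0.0488, 0.3659]].

Step 3 — form the quadratic (x - mu)^T · Sigma^{-1} · (x - mu):
  Sigma^{-1} · (x - mu) = (0.0976, 0.7317).
  (x - mu)^T · [Sigma^{-1} · (x - mu)] = (0)·(0.0976) + (2)·(0.7317) = 1.4634.

Step 4 — take square root: d = √(1.4634) ≈ 1.2097.

d(x, mu) = √(1.4634) ≈ 1.2097


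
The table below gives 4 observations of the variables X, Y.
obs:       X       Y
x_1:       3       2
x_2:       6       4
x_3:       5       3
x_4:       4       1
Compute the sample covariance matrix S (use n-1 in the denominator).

Step 1 — column means:
  mean(X) = (3 + 6 + 5 + 4) / 4 = 18/4 = 4.5
  mean(Y) = (2 + 4 + 3 + 1) / 4 = 10/4 = 2.5

Step 2 — sample covariance S[i,j] = (1/(n-1)) · Σ_k (x_{k,i} - mean_i) · (x_{k,j} - mean_j), with n-1 = 3.
  S[X,X] = ((-1.5)·(-1.5) + (1.5)·(1.5) + (0.5)·(0.5) + (-0.5)·(-0.5)) / 3 = 5/3 = 1.6667
  S[X,Y] = ((-1.5)·(-0.5) + (1.5)·(1.5) + (0.5)·(0.5) + (-0.5)·(-1.5)) / 3 = 4/3 = 1.3333
  S[Y,Y] = ((-0.5)·(-0.5) + (1.5)·(1.5) + (0.5)·(0.5) + (-1.5)·(-1.5)) / 3 = 5/3 = 1.6667

S is symmetric (S[j,i] = S[i,j]). Assembling:

S = [[1.6667, 1.3333],
 [1.3333, 1.6667]]


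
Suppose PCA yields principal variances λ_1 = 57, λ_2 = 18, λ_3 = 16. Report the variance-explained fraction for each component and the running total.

Step 1 — total variance = trace(Sigma) = Σ λ_i = 57 + 18 + 16 = 91.

Step 2 — fraction explained by component i = λ_i / Σ λ:
  PC1: 57/91 = 0.6264
  PC2: 18/91 = 0.1978
  PC3: 16/91 = 0.1758

Step 3 — cumulative fraction after k components = (λ_1 + ... + λ_k) / Σ λ:
  k = 1: 57/91 = 0.6264
  k = 2: (57 + 18)/91 = 75/91 = 0.8242
  k = 3: (57 + 18 + 16)/91 = 91/91 = 1

Summary (fraction, with percent):

explained: PC1 0.6264 (62.64%), PC2 0.1978 (19.78%), PC3 0.1758 (17.58%);  cumulative: 0.6264, 0.8242, 1


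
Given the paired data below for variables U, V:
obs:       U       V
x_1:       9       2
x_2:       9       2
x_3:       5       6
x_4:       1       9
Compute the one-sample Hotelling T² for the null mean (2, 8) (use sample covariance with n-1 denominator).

Step 1 — sample mean vector:
  mean(U) = (9 + 9 + 5 + 1) / 4 = 24/4 = 6
  mean(V) = (2 + 2 + 6 + 9) / 4 = 19/4 = 4.75
  x̄ = (6, 4.75),  deviation x̄ - mu_0 = (6, 4.75) - (2, 8) = (4, -3.25).

Step 2 — sample covariance matrix, S[i,j] = (1/(n-1)) · Σ_k (x_{k,i} - mean_i) · (x_{k,j} - mean_j), divisor n-1 = 3:
  S[U,U] = ((3)·(3) + (3)·(3) + (-1)·(-1) + (-5)·(-5)) / 3 = 44/3 = 14.6667
  S[U,V] = ((3)·(-2.75) + (3)·(-2.75) + (-1)·(1.25) + (-5)·(4.25)) / 3 = -39/3 = -13
  S[V,V] = ((-2.75)·(-2.75) + (-2.75)·(-2.75) + (1.25)·(1.25) + (4.25)·(4.25)) / 3 = 34.75/3 = 11.5833
  S = [[14.6667, -13],
 [-13, 11.5833]].

Step 3 — invert S. det(S) = 14.6667·11.5833 - (-13)² = 0.8889.
  S^{-1} = (1/det) · [[d, -b], [-b, a]] = [[13.0313, 14.625],
 [14.625, 16.5]].

Step 4 — quadratic form (x̄ - mu_0)^T · S^{-1} · (x̄ - mu_0):
  S^{-1} · (x̄ - mu_0) = (4.5938, 4.875),
  (x̄ - mu_0)^T · [...] = (4)·(4.5938) + (-3.25)·(4.875) = 2.5313.

Step 5 — scale by n: T² = 4 · 2.5313 = 10.125.

T² ≈ 10.125


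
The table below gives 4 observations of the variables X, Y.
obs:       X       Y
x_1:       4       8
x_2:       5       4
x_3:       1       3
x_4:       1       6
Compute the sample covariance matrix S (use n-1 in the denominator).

Step 1 — column means:
  mean(X) = (4 + 5 + 1 + 1) / 4 = 11/4 = 2.75
  mean(Y) = (8 + 4 + 3 + 6) / 4 = 21/4 = 5.25

Step 2 — sample covariance S[i,j] = (1/(n-1)) · Σ_k (x_{k,i} - mean_i) · (x_{k,j} - mean_j), with n-1 = 3.
  S[X,X] = ((1.25)·(1.25) + (2.25)·(2.25) + (-1.75)·(-1.75) + (-1.75)·(-1.75)) / 3 = 12.75/3 = 4.25
  S[X,Y] = ((1.25)·(2.75) + (2.25)·(-1.25) + (-1.75)·(-2.25) + (-1.75)·(0.75)) / 3 = 3.25/3 = 1.0833
  S[Y,Y] = ((2.75)·(2.75) + (-1.25)·(-1.25) + (-2.25)·(-2.25) + (0.75)·(0.75)) / 3 = 14.75/3 = 4.9167

S is symmetric (S[j,i] = S[i,j]). Assembling:

S = [[4.25, 1.0833],
 [1.0833, 4.9167]]


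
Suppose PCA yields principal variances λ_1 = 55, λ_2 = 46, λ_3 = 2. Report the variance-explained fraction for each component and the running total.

Step 1 — total variance = trace(Sigma) = Σ λ_i = 55 + 46 + 2 = 103.

Step 2 — fraction explained by component i = λ_i / Σ λ:
  PC1: 55/103 = 0.534
  PC2: 46/103 = 0.4466
  PC3: 2/103 = 0.0194

Step 3 — cumulative fraction after k components = (λ_1 + ... + λ_k) / Σ λ:
  k = 1: 55/103 = 0.534
  k = 2: (55 + 46)/103 = 101/103 = 0.9806
  k = 3: (55 + 46 + 2)/103 = 103/103 = 1

Summary (fraction, with percent):

explained: PC1 0.534 (53.4%), PC2 0.4466 (44.66%), PC3 0.0194 (1.94%);  cumulative: 0.534, 0.9806, 1


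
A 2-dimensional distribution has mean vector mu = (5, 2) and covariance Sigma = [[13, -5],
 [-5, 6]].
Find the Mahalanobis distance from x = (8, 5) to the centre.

Step 1 — centre the observation: (x - mu) = (3, 3).

Step 2 — invert Sigma. det(Sigma) = 13·6 - (-5)² = 53.
  Sigma^{-1} = (1/det) · [[d, -b], [-b, a]] = [[0.1132, 0.0943],
 [0.0943, 0.2453]].

Step 3 — form the quadratic (x - mu)^T · Sigma^{-1} · (x - mu):
  Sigma^{-1} · (x - mu) = (0.6226, 1.0189).
  (x - mu)^T · [Sigma^{-1} · (x - mu)] = (3)·(0.6226) + (3)·(1.0189) = 4.9245.

Step 4 — take square root: d = √(4.9245) ≈ 2.2191.

d(x, mu) = √(4.9245) ≈ 2.2191


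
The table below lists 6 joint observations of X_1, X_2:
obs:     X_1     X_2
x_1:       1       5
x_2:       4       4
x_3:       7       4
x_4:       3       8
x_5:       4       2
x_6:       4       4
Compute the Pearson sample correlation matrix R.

Step 1 — column means:
  mean(X_1) = (1 + 4 + 7 + 3 + 4 + 4) / 6 = 23/6 = 3.8333
  mean(X_2) = (5 + 4 + 4 + 8 + 2 + 4) / 6 = 27/6 = 4.5

Step 2 — sample variances and covariances s[i,j] = (1/(n-1)) · Σ_k (x_{k,i} - mean_i) · (x_{k,j} - mean_j), with n-1 = 5:
  s[X_1,X_1] = ((-2.8333)·(-2.8333) + (0.1667)·(0.1667) + (3.1667)·(3.1667) + (-0.8333)·(-0.8333) + (0.1667)·(0.1667) + (0.1667)·(0.1667)) / 5 = 18.8333/5 = 3.7667
  s[X_1,X_2] = ((-2.8333)·(0.5) + (0.1667)·(-0.5) + (3.1667)·(-0.5) + (-0.8333)·(3.5) + (0.1667)·(-2.5) + (0.1667)·(-0.5)) / 5 = -6.5/5 = -1.3
  s[X_2,X_2] = ((0.5)·(0.5) + (-0.5)·(-0.5) + (-0.5)·(-0.5) + (3.5)·(3.5) + (-2.5)·(-2.5) + (-0.5)·(-0.5)) / 5 = 19.5/5 = 3.9
  Sample standard deviations s_i = √(s[i,i]):
  s(X_1) = √(3.7667) = 1.9408
  s(X_2) = √(3.9) = 1.9748

Step 3 — r_{ij} = s_{ij} / (s_i · s_j):
  r[X_1,X_1] = 1 (diagonal).
  r[X_1,X_2] = -1.3 / (1.9408 · 1.9748) = -1.3 / 3.8328 = -0.3392
  r[X_2,X_2] = 1 (diagonal).

R is symmetric with unit diagonal. Assembling:

R = [[1, -0.3392],
 [-0.3392, 1]]


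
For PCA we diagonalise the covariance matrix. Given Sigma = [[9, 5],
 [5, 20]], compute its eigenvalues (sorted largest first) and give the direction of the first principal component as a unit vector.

Step 1 — characteristic polynomial of 2×2 Sigma:
  det(Sigma - λI) = λ² - trace · λ + det = 0.
  trace = 9 + 20 = 29, det = 9·20 - (5)² = 155.
Step 2 — discriminant:
  Δ = trace² - 4·det = 841 - 620 = 221.
Step 3 — eigenvalues:
  λ = (trace ± √Δ)/2 = (29 ± 14.8661)/2,
  λ_1 = 21.933,  λ_2 = 7.067.

Step 4 — unit eigenvector for λ_1: solve (Sigma - λ_1 I)v = 0. First row:
  (9 - 21.933)·v_x + (5)·v_y = 0, i.e. (-12.933)·v_x + (5)·v_y = 0,
  so v ∝ (b, λ_1 - a) = (5, 12.933) = u.
  ||u|| = √((5)² + (12.933)²) = √(192.2634) ≈ 13.8659,
  v_1 = u/||u|| ≈ (0.3606, 0.9327) (||v_1|| = 1).

λ_1 = 21.933,  λ_2 = 7.067;  v_1 ≈ (0.3606, 0.9327)


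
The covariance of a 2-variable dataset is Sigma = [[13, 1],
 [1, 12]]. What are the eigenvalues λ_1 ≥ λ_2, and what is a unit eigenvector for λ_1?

Step 1 — characteristic polynomial of 2×2 Sigma:
  det(Sigma - λI) = λ² - trace · λ + det = 0.
  trace = 13 + 12 = 25, det = 13·12 - (1)² = 155.
Step 2 — discriminant:
  Δ = trace² - 4·det = 625 - 620 = 5.
Step 3 — eigenvalues:
  λ = (trace ± √Δ)/2 = (25 ± 2.2361)/2,
  λ_1 = 13.618,  λ_2 = 11.382.

Step 4 — unit eigenvector for λ_1: solve (Sigma - λ_1 I)v = 0. First row:
  (13 - 13.618)·v_x + (1)·v_y = 0, i.e. (-0.618)·v_x + (1)·v_y = 0,
  so v ∝ (b, λ_1 - a) = (1, 0.618) = u.
  ||u|| = √((1)² + (0.618)²) = √(1.382) ≈ 1.1756,
  v_1 = u/||u|| ≈ (0.8507, 0.5257) (||v_1|| = 1).

λ_1 = 13.618,  λ_2 = 11.382;  v_1 ≈ (0.8507, 0.5257)


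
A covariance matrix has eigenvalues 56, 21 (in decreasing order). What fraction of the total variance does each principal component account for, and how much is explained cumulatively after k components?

Step 1 — total variance = trace(Sigma) = Σ λ_i = 56 + 21 = 77.

Step 2 — fraction explained by component i = λ_i / Σ λ:
  PC1: 56/77 = 0.7273
  PC2: 21/77 = 0.2727

Step 3 — cumulative fraction after k components = (λ_1 + ... + λ_k) / Σ λ:
  k = 1: 56/77 = 0.7273
  k = 2: (56 + 21)/77 = 77/77 = 1

Summary (fraction, with percent):

explained: PC1 0.7273 (72.73%), PC2 0.2727 (27.27%);  cumulative: 0.7273, 1


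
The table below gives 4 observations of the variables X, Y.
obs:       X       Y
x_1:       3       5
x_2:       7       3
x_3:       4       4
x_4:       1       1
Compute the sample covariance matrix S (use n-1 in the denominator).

Step 1 — column means:
  mean(X) = (3 + 7 + 4 + 1) / 4 = 15/4 = 3.75
  mean(Y) = (5 + 3 + 4 + 1) / 4 = 13/4 = 3.25

Step 2 — sample covariance S[i,j] = (1/(n-1)) · Σ_k (x_{k,i} - mean_i) · (x_{k,j} - mean_j), with n-1 = 3.
  S[X,X] = ((-0.75)·(-0.75) + (3.25)·(3.25) + (0.25)·(0.25) + (-2.75)·(-2.75)) / 3 = 18.75/3 = 6.25
  S[X,Y] = ((-0.75)·(1.75) + (3.25)·(-0.25) + (0.25)·(0.75) + (-2.75)·(-2.25)) / 3 = 4.25/3 = 1.4167
  S[Y,Y] = ((1.75)·(1.75) + (-0.25)·(-0.25) + (0.75)·(0.75) + (-2.25)·(-2.25)) / 3 = 8.75/3 = 2.9167

S is symmetric (S[j,i] = S[i,j]). Assembling:

S = [[6.25, 1.4167],
 [1.4167, 2.9167]]


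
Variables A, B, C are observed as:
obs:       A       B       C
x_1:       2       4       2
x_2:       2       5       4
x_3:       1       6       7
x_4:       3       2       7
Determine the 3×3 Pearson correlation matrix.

Step 1 — column means:
  mean(A) = (2 + 2 + 1 + 3) / 4 = 8/4 = 2
  mean(B) = (4 + 5 + 6 + 2) / 4 = 17/4 = 4.25
  mean(C) = (2 + 4 + 7 + 7) / 4 = 20/4 = 5

Step 2 — sample variances and covariances s[i,j] = (1/(n-1)) · Σ_k (x_{k,i} - mean_i) · (x_{k,j} - mean_j), with n-1 = 3:
  s[A,A] = ((0)·(0) + (0)·(0) + (-1)·(-1) + (1)·(1)) / 3 = 2/3 = 0.6667
  s[A,B] = ((0)·(-0.25) + (0)·(0.75) + (-1)·(1.75) + (1)·(-2.25)) / 3 = -4/3 = -1.3333
  s[A,C] = ((0)·(-3) + (0)·(-1) + (-1)·(2) + (1)·(2)) / 3 = 0/3 = 0
  s[B,B] = ((-0.25)·(-0.25) + (0.75)·(0.75) + (1.75)·(1.75) + (-2.25)·(-2.25)) / 3 = 8.75/3 = 2.9167
  s[B,C] = ((-0.25)·(-3) + (0.75)·(-1) + (1.75)·(2) + (-2.25)·(2)) / 3 = -1/3 = -0.3333
  s[C,C] = ((-3)·(-3) + (-1)·(-1) + (2)·(2) + (2)·(2)) / 3 = 18/3 = 6
  Sample standard deviations s_i = √(s[i,i]):
  s(A) = √(0.6667) = 0.8165
  s(B) = √(2.9167) = 1.7078
  s(C) = √(6) = 2.4495

Step 3 — r_{ij} = s_{ij} / (s_i · s_j):
  r[A,A] = 1 (diagonal).
  r[A,B] = -1.3333 / (0.8165 · 1.7078) = -1.3333 / 1.3944 = -0.9562
  r[A,C] = 0 / (0.8165 · 2.4495) = 0 / 2 = 0
  r[B,B] = 1 (diagonal).
  r[B,C] = -0.3333 / (1.7078 · 2.4495) = -0.3333 / 4.1833 = -0.0797
  r[C,C] = 1 (diagonal).

R is symmetric with unit diagonal. Assembling:

R = [[1, -0.9562, 0],
 [-0.9562, 1, -0.0797],
 [0, -0.0797, 1]]


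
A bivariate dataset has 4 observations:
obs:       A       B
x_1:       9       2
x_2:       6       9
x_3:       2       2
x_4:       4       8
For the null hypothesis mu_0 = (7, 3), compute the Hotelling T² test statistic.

Step 1 — sample mean vector:
  mean(A) = (9 + 6 + 2 + 4) / 4 = 21/4 = 5.25
  mean(B) = (2 + 9 + 2 + 8) / 4 = 21/4 = 5.25
  x̄ = (5.25, 5.25),  deviation x̄ - mu_0 = (5.25, 5.25) - (7, 3) = (-1.75, 2.25).

Step 2 — sample covariance matrix, S[i,j] = (1/(n-1)) · Σ_k (x_{k,i} - mean_i) · (x_{k,j} - mean_j), divisor n-1 = 3:
  S[A,A] = ((3.75)·(3.75) + (0.75)·(0.75) + (-3.25)·(-3.25) + (-1.25)·(-1.25)) / 3 = 26.75/3 = 8.9167
  S[A,B] = ((3.75)·(-3.25) + (0.75)·(3.75) + (-3.25)·(-3.25) + (-1.25)·(2.75)) / 3 = -2.25/3 = -0.75
  S[B,B] = ((-3.25)·(-3.25) + (3.75)·(3.75) + (-3.25)·(-3.25) + (2.75)·(2.75)) / 3 = 42.75/3 = 14.25
  S = [[8.9167, -0.75],
 [-0.75, 14.25]].

Step 3 — invert S. det(S) = 8.9167·14.25 - (-0.75)² = 126.5.
  S^{-1} = (1/det) · [[d, -b], [-b, a]] = [[0.1126, 0.0059],
 [0.0059, 0.0705]].

Step 4 — quadratic form (x̄ - mu_0)^T · S^{-1} · (x̄ - mu_0):
  S^{-1} · (x̄ - mu_0) = (-0.1838, 0.1482),
  (x̄ - mu_0)^T · [...] = (-1.75)·(-0.1838) + (2.25)·(0.1482) = 0.6551.

Step 5 — scale by n: T² = 4 · 0.6551 = 2.6206.

T² ≈ 2.6206


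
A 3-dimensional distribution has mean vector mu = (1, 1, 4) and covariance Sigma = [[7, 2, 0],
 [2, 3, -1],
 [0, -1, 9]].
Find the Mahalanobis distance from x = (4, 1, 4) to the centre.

Step 1 — centre the observation: (x - mu) = (3, 0, 0).

Step 2 — invert Sigma (cofactor / det for 3×3, or solve directly):
  Sigma^{-1} = [[0.1781, -0.1233, -0.0137],
 [-0.1233, 0.4315, 0.0479],
 [-0.0137, 0.0479, 0.1164]].

Step 3 — form the quadratic (x - mu)^T · Sigma^{-1} · (x - mu):
  Sigma^{-1} · (x - mu) = (0.5342, -0.3699, -0.0411).
  (x - mu)^T · [Sigma^{-1} · (x - mu)] = (3)·(0.5342) + (0)·(-0.3699) + (0)·(-0.0411) = 1.6027.

Step 4 — take square root: d = √(1.6027) ≈ 1.266.

d(x, mu) = √(1.6027) ≈ 1.266


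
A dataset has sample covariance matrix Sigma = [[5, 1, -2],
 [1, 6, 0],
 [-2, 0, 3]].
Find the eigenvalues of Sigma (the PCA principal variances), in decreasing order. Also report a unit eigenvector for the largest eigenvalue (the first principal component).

Step 1 — characteristic polynomial p(λ) = det(λI - Sigma) = λ³ - tr·λ² + c_1·λ - det, where tr = trace, c_1 = sum of the principal 2×2 minors, det = det(Sigma):
  tr = 5 + 6 + 3 = 14,
  c_1 = (5·6 - (1)²) + (5·3 - (-2)²) + (6·3 - (0)²) = 29 + 11 + 18 = 58,
  det = 5·(6·3 - (0)²) - (1)·((1)·3 - (0)·(-2)) + (-2)·((1)·(0) - 6·(-2)) = 5·(18) - (1)·(3) + (-2)·(12) = 63.
  So p(λ) = λ³ - 14λ² + 58λ - 63.
Step 2 — look for an integer root (rational root theorem: any rational root is an integer divisor of 63). Testing λ = 7:
  p(7) = 343 - 686 + 406 - 63 = 0  ✓
  Dividing out (λ - 7): p(λ) = (λ - 7)(λ² - 7λ + 9).
Step 3 — remaining eigenvalues from the quadratic λ² - 7λ + 9 = 0:
  Δ = 7² - 4·9 = 49 - 36 = 13,  λ = (7 ± √13)/2 = (7 ± 3.6056)/2 ≈ 5.3028 or 1.6972.
  Sorted: λ_1 = 7,  λ_2 = 5.3028,  λ_3 = 1.6972  (check: sum = 14 = tr ✓).

Step 4 — unit eigenvector for λ_1 = 7: v spans the null space of (Sigma - λ_1 I), whose rows are
  r_1 = (-2, 1, -2),  r_2 = (1, -1, 0),  r_3 = (-2, 0, -4).
  v is orthogonal to every row, so take v ∝ r_1 × r_2 = ((1)·(0) - (-2)·(-1), (-2)·(1) - (-2)·(0), (-2)·(-1) - (1)·(1)) = (-2, -2, 1).
  Rescale (multiply by -1 so the first nonzero entry is positive): u = (2, 2, -1).
  ||u|| = √((2)² + (2)² + (-1)²) = √(9) = 3,  v_1 = u/||u|| ≈ (0.6667, 0.6667, -0.3333) (||v_1|| = 1).

λ_1 = 7,  λ_2 = 5.3028,  λ_3 = 1.6972;  v_1 ≈ (0.6667, 0.6667, -0.3333)


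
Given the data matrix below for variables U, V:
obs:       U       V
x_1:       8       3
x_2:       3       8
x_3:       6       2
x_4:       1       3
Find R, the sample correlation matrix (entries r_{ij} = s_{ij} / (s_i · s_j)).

Step 1 — column means:
  mean(U) = (8 + 3 + 6 + 1) / 4 = 18/4 = 4.5
  mean(V) = (3 + 8 + 2 + 3) / 4 = 16/4 = 4

Step 2 — sample variances and covariances s[i,j] = (1/(n-1)) · Σ_k (x_{k,i} - mean_i) · (x_{k,j} - mean_j), with n-1 = 3:
  s[U,U] = ((3.5)·(3.5) + (-1.5)·(-1.5) + (1.5)·(1.5) + (-3.5)·(-3.5)) / 3 = 29/3 = 9.6667
  s[U,V] = ((3.5)·(-1) + (-1.5)·(4) + (1.5)·(-2) + (-3.5)·(-1)) / 3 = -9/3 = -3
  s[V,V] = ((-1)·(-1) + (4)·(4) + (-2)·(-2) + (-1)·(-1)) / 3 = 22/3 = 7.3333
  Sample standard deviations s_i = √(s[i,i]):
  s(U) = √(9.6667) = 3.1091
  s(V) = √(7.3333) = 2.708

Step 3 — r_{ij} = s_{ij} / (s_i · s_j):
  r[U,U] = 1 (diagonal).
  r[U,V] = -3 / (3.1091 · 2.708) = -3 / 8.4196 = -0.3563
  r[V,V] = 1 (diagonal).

R is symmetric with unit diagonal. Assembling:

R = [[1, -0.3563],
 [-0.3563, 1]]


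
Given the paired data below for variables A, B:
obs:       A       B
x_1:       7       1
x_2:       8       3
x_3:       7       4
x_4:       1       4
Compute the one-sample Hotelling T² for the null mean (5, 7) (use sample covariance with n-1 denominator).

Step 1 — sample mean vector:
  mean(A) = (7 + 8 + 7 + 1) / 4 = 23/4 = 5.75
  mean(B) = (1 + 3 + 4 + 4) / 4 = 12/4 = 3
  x̄ = (5.75, 3),  deviation x̄ - mu_0 = (5.75, 3) - (5, 7) = (0.75, -4).

Step 2 — sample covariance matrix, S[i,j] = (1/(n-1)) · Σ_k (x_{k,i} - mean_i) · (x_{k,j} - mean_j), divisor n-1 = 3:
  S[A,A] = ((1.25)·(1.25) + (2.25)·(2.25) + (1.25)·(1.25) + (-4.75)·(-4.75)) / 3 = 30.75/3 = 10.25
  S[A,B] = ((1.25)·(-2) + (2.25)·(0) + (1.25)·(1) + (-4.75)·(1)) / 3 = -6/3 = -2
  S[B,B] = ((-2)·(-2) + (0)·(0) + (1)·(1) + (1)·(1)) / 3 = 6/3 = 2
  S = [[10.25, -2],
 [-2, 2]].

Step 3 — invert S. det(S) = 10.25·2 - (-2)² = 16.5.
  S^{-1} = (1/det) · [[d, -b], [-b, a]] = [[0.1212, 0.1212],
 [0.1212, 0.6212]].

Step 4 — quadratic form (x̄ - mu_0)^T · S^{-1} · (x̄ - mu_0):
  S^{-1} · (x̄ - mu_0) = (-0.3939, -2.3939),
  (x̄ - mu_0)^T · [...] = (0.75)·(-0.3939) + (-4)·(-2.3939) = 9.2803.

Step 5 — scale by n: T² = 4 · 9.2803 = 37.1212.

T² ≈ 37.1212


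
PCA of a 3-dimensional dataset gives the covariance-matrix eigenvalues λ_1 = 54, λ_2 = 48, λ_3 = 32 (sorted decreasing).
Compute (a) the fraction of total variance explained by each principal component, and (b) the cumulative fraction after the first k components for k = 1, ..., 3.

Step 1 — total variance = trace(Sigma) = Σ λ_i = 54 + 48 + 32 = 134.

Step 2 — fraction explained by component i = λ_i / Σ λ:
  PC1: 54/134 = 0.403
  PC2: 48/134 = 0.3582
  PC3: 32/134 = 0.2388

Step 3 — cumulative fraction after k components = (λ_1 + ... + λ_k) / Σ λ:
  k = 1: 54/134 = 0.403
  k = 2: (54 + 48)/134 = 102/134 = 0.7612
  k = 3: (54 + 48 + 32)/134 = 134/134 = 1

Summary (fraction, with percent):

explained: PC1 0.403 (40.3%), PC2 0.3582 (35.82%), PC3 0.2388 (23.88%);  cumulative: 0.403, 0.7612, 1


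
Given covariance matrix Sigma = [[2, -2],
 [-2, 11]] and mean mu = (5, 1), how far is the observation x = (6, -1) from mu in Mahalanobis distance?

Step 1 — centre the observation: (x - mu) = (1, -2).

Step 2 — invert Sigma. det(Sigma) = 2·11 - (-2)² = 18.
  Sigma^{-1} = (1/det) · [[d, -b], [-b, a]] = [[0.6111, 0.1111],
 [0.1111, 0.1111]].

Step 3 — form the quadratic (x - mu)^T · Sigma^{-1} · (x - mu):
  Sigma^{-1} · (x - mu) = (0.3889, -0.1111).
  (x - mu)^T · [Sigma^{-1} · (x - mu)] = (1)·(0.3889) + (-2)·(-0.1111) = 0.6111.

Step 4 — take square root: d = √(0.6111) ≈ 0.7817.

d(x, mu) = √(0.6111) ≈ 0.7817


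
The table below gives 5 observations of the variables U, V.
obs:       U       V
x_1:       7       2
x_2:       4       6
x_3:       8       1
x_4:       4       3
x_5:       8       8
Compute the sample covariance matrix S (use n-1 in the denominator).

Step 1 — column means:
  mean(U) = (7 + 4 + 8 + 4 + 8) / 5 = 31/5 = 6.2
  mean(V) = (2 + 6 + 1 + 3 + 8) / 5 = 20/5 = 4

Step 2 — sample covariance S[i,j] = (1/(n-1)) · Σ_k (x_{k,i} - mean_i) · (x_{k,j} - mean_j), with n-1 = 4.
  S[U,U] = ((0.8)·(0.8) + (-2.2)·(-2.2) + (1.8)·(1.8) + (-2.2)·(-2.2) + (1.8)·(1.8)) / 4 = 16.8/4 = 4.2
  S[U,V] = ((0.8)·(-2) + (-2.2)·(2) + (1.8)·(-3) + (-2.2)·(-1) + (1.8)·(4)) / 4 = -2/4 = -0.5
  S[V,V] = ((-2)·(-2) + (2)·(2) + (-3)·(-3) + (-1)·(-1) + (4)·(4)) / 4 = 34/4 = 8.5

S is symmetric (S[j,i] = S[i,j]). Assembling:

S = [[4.2, -0.5],
 [-0.5, 8.5]]


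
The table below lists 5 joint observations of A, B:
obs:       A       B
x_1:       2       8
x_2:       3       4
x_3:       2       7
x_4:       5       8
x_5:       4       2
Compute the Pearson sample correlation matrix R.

Step 1 — column means:
  mean(A) = (2 + 3 + 2 + 5 + 4) / 5 = 16/5 = 3.2
  mean(B) = (8 + 4 + 7 + 8 + 2) / 5 = 29/5 = 5.8

Step 2 — sample variances and covariances s[i,j] = (1/(n-1)) · Σ_k (x_{k,i} - mean_i) · (x_{k,j} - mean_j), with n-1 = 4:
  s[A,A] = ((-1.2)·(-1.2) + (-0.2)·(-0.2) + (-1.2)·(-1.2) + (1.8)·(1.8) + (0.8)·(0.8)) / 4 = 6.8/4 = 1.7
  s[A,B] = ((-1.2)·(2.2) + (-0.2)·(-1.8) + (-1.2)·(1.2) + (1.8)·(2.2) + (0.8)·(-3.8)) / 4 = -2.8/4 = -0.7
  s[B,B] = ((2.2)·(2.2) + (-1.8)·(-1.8) + (1.2)·(1.2) + (2.2)·(2.2) + (-3.8)·(-3.8)) / 4 = 28.8/4 = 7.2
  Sample standard deviations s_i = √(s[i,i]):
  s(A) = √(1.7) = 1.3038
  s(B) = √(7.2) = 2.6833

Step 3 — r_{ij} = s_{ij} / (s_i · s_j):
  r[A,A] = 1 (diagonal).
  r[A,B] = -0.7 / (1.3038 · 2.6833) = -0.7 / 3.4986 = -0.2001
  r[B,B] = 1 (diagonal).

R is symmetric with unit diagonal. Assembling:

R = [[1, -0.2001],
 [-0.2001, 1]]


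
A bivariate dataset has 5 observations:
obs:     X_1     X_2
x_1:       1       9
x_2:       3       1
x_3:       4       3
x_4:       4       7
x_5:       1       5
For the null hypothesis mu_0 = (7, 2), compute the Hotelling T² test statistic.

Step 1 — sample mean vector:
  mean(X_1) = (1 + 3 + 4 + 4 + 1) / 5 = 13/5 = 2.6
  mean(X_2) = (9 + 1 + 3 + 7 + 5) / 5 = 25/5 = 5
  x̄ = (2.6, 5),  deviation x̄ - mu_0 = (2.6, 5) - (7, 2) = (-4.4, 3).

Step 2 — sample covariance matrix, S[i,j] = (1/(n-1)) · Σ_k (x_{k,i} - mean_i) · (x_{k,j} - mean_j), divisor n-1 = 4:
  S[X_1,X_1] = ((-1.6)·(-1.6) + (0.4)·(0.4) + (1.4)·(1.4) + (1.4)·(1.4) + (-1.6)·(-1.6)) / 4 = 9.2/4 = 2.3
  S[X_1,X_2] = ((-1.6)·(4) + (0.4)·(-4) + (1.4)·(-2) + (1.4)·(2) + (-1.6)·(0)) / 4 = -8/4 = -2
  S[X_2,X_2] = ((4)·(4) + (-4)·(-4) + (-2)·(-2) + (2)·(2) + (0)·(0)) / 4 = 40/4 = 10
  S = [[2.3, -2],
 [-2, 10]].

Step 3 — invert S. det(S) = 2.3·10 - (-2)² = 19.
  S^{-1} = (1/det) · [[d, -b], [-b, a]] = [[0.5263, 0.1053],
 [0.1053, 0.1211]].

Step 4 — quadratic form (x̄ - mu_0)^T · S^{-1} · (x̄ - mu_0):
  S^{-1} · (x̄ - mu_0) = (-2, -0.1),
  (x̄ - mu_0)^T · [...] = (-4.4)·(-2) + (3)·(-0.1) = 8.5.

Step 5 — scale by n: T² = 5 · 8.5 = 42.5.

T² ≈ 42.5


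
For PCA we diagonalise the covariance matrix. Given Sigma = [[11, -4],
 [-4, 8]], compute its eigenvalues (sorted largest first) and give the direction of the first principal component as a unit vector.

Step 1 — characteristic polynomial of 2×2 Sigma:
  det(Sigma - λI) = λ² - trace · λ + det = 0.
  trace = 11 + 8 = 19, det = 11·8 - (-4)² = 72.
Step 2 — discriminant:
  Δ = trace² - 4·det = 361 - 288 = 73.
Step 3 — eigenvalues:
  λ = (trace ± √Δ)/2 = (19 ± 8.544)/2,
  λ_1 = 13.772,  λ_2 = 5.228.

Step 4 — unit eigenvector for λ_1: solve (Sigma - λ_1 I)v = 0. First row:
  (11 - 13.772)·v_x + (-4)·v_y = 0, i.e. (-2.772)·v_x + (-4)·v_y = 0,
  so v ∝ (b, λ_1 - a) = (-4, 2.772); multiply by -1 so the first entry is positive: u = (4, -2.772).
  ||u|| = √((4)² + (-2.772)²) = √(23.684) ≈ 4.8666,
  v_1 = u/||u|| ≈ (0.8219, -0.5696) (||v_1|| = 1).

λ_1 = 13.772,  λ_2 = 5.228;  v_1 ≈ (0.8219, -0.5696)


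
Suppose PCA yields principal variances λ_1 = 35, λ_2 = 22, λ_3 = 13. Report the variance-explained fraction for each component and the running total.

Step 1 — total variance = trace(Sigma) = Σ λ_i = 35 + 22 + 13 = 70.

Step 2 — fraction explained by component i = λ_i / Σ λ:
  PC1: 35/70 = 0.5
  PC2: 22/70 = 0.3143
  PC3: 13/70 = 0.1857

Step 3 — cumulative fraction after k components = (λ_1 + ... + λ_k) / Σ λ:
  k = 1: 35/70 = 0.5
  k = 2: (35 + 22)/70 = 57/70 = 0.8143
  k = 3: (35 + 22 + 13)/70 = 70/70 = 1

Summary (fraction, with percent):

explained: PC1 0.5 (50%), PC2 0.3143 (31.43%), PC3 0.1857 (18.57%);  cumulative: 0.5, 0.8143, 1


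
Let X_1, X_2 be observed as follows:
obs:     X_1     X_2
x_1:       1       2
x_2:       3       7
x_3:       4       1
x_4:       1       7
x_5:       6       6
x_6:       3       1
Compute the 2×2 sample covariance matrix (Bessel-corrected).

Step 1 — column means:
  mean(X_1) = (1 + 3 + 4 + 1 + 6 + 3) / 6 = 18/6 = 3
  mean(X_2) = (2 + 7 + 1 + 7 + 6 + 1) / 6 = 24/6 = 4

Step 2 — sample covariance S[i,j] = (1/(n-1)) · Σ_k (x_{k,i} - mean_i) · (x_{k,j} - mean_j), with n-1 = 5.
  S[X_1,X_1] = ((-2)·(-2) + (0)·(0) + (1)·(1) + (-2)·(-2) + (3)·(3) + (0)·(0)) / 5 = 18/5 = 3.6
  S[X_1,X_2] = ((-2)·(-2) + (0)·(3) + (1)·(-3) + (-2)·(3) + (3)·(2) + (0)·(-3)) / 5 = 1/5 = 0.2
  S[X_2,X_2] = ((-2)·(-2) + (3)·(3) + (-3)·(-3) + (3)·(3) + (2)·(2) + (-3)·(-3)) / 5 = 44/5 = 8.8

S is symmetric (S[j,i] = S[i,j]). Assembling:

S = [[3.6, 0.2],
 [0.2, 8.8]]


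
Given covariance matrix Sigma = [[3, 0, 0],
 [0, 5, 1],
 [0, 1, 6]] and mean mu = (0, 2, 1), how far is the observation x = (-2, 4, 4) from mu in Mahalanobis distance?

Step 1 — centre the observation: (x - mu) = (-2, 2, 3).

Step 2 — invert Sigma (cofactor / det for 3×3, or solve directly):
  Sigma^{-1} = [[0.3333, 0, 0],
 [0, 0.2069, -0.0345],
 [0, -0.0345, 0.1724]].

Step 3 — form the quadratic (x - mu)^T · Sigma^{-1} · (x - mu):
  Sigma^{-1} · (x - mu) = (-0.6667, 0.3103, 0.4483).
  (x - mu)^T · [Sigma^{-1} · (x - mu)] = (-2)·(-0.6667) + (2)·(0.3103) + (3)·(0.4483) = 3.2989.

Step 4 — take square root: d = √(3.2989) ≈ 1.8163.

d(x, mu) = √(3.2989) ≈ 1.8163


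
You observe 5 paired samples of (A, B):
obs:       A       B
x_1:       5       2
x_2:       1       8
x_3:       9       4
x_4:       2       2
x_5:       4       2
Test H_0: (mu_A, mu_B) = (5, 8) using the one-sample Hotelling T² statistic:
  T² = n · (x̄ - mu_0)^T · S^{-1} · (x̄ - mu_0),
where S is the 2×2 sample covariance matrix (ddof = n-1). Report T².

Step 1 — sample mean vector:
  mean(A) = (5 + 1 + 9 + 2 + 4) / 5 = 21/5 = 4.2
  mean(B) = (2 + 8 + 4 + 2 + 2) / 5 = 18/5 = 3.6
  x̄ = (4.2, 3.6),  deviation x̄ - mu_0 = (4.2, 3.6) - (5, 8) = (-0.8, -4.4).

Step 2 — sample covariance matrix, S[i,j] = (1/(n-1)) · Σ_k (x_{k,i} - mean_i) · (x_{k,j} - mean_j), divisor n-1 = 4:
  S[A,A] = ((0.8)·(0.8) + (-3.2)·(-3.2) + (4.8)·(4.8) + (-2.2)·(-2.2) + (-0.2)·(-0.2)) / 4 = 38.8/4 = 9.7
  S[A,B] = ((0.8)·(-1.6) + (-3.2)·(4.4) + (4.8)·(0.4) + (-2.2)·(-1.6) + (-0.2)·(-1.6)) / 4 = -9.6/4 = -2.4
  S[B,B] = ((-1.6)·(-1.6) + (4.4)·(4.4) + (0.4)·(0.4) + (-1.6)·(-1.6) + (-1.6)·(-1.6)) / 4 = 27.2/4 = 6.8
  S = [[9.7, -2.4],
 [-2.4, 6.8]].

Step 3 — invert S. det(S) = 9.7·6.8 - (-2.4)² = 60.2.
  S^{-1} = (1/det) · [[d, -b], [-b, a]] = [[0.113, 0.0399],
 [0.0399, 0.1611]].

Step 4 — quadratic form (x̄ - mu_0)^T · S^{-1} · (x̄ - mu_0):
  S^{-1} · (x̄ - mu_0) = (-0.2658, -0.7409),
  (x̄ - mu_0)^T · [...] = (-0.8)·(-0.2658) + (-4.4)·(-0.7409) = 3.4724.

Step 5 — scale by n: T² = 5 · 3.4724 = 17.3621.

T² ≈ 17.3621


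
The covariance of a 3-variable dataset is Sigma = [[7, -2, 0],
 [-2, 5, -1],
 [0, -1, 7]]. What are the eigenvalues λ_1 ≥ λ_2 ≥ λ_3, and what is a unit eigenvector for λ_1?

Step 1 — characteristic polynomial p(λ) = det(λI - Sigma) = λ³ - tr·λ² + c_1·λ - det, where tr = trace, c_1 = sum of the principal 2×2 minors, det = det(Sigma):
  tr = 7 + 5 + 7 = 19,
  c_1 = (7·5 - (-2)²) + (7·7 - (0)²) + (5·7 - (-1)²) = 31 + 49 + 34 = 114,
  det = 7·(5·7 - (-1)²) - (-2)·((-2)·7 - (-1)·(0)) + (0)·((-2)·(-1) - 5·(0)) = 7·(34) - (-2)·(-14) + (0)·(2) = 210.
  So p(λ) = λ³ - 19λ² + 114λ - 210.
Step 2 — look for an integer root (rational root theorem: any rational root is an integer divisor of 210). Testing λ = 7:
  p(7) = 343 - 931 + 798 - 210 = 0  ✓
  Dividing out (λ - 7): p(λ) = (λ - 7)(λ² - 12λ + 30).
Step 3 — remaining eigenvalues from the quadratic λ² - 12λ + 30 = 0:
  Δ = 12² - 4·30 = 144 - 120 = 24,  λ = (12 ± √24)/2 = (12 ± 4.899)/2 ≈ 8.4495 or 3.5505.
  Sorted: λ_1 = 8.4495,  λ_2 = 7,  λ_3 = 3.5505  (check: sum = 19 = tr ✓).

Step 4 — unit eigenvector for λ_1 ≈ 8.4495: v spans the null space of (Sigma - λ_1 I), whose rows are
  r_1 = (-1.4495, -2, 0),  r_2 = (-2, -3.4495, -1),  r_3 = (0, -1, -1.4495).
  v is orthogonal to every row, so take v ∝ r_1 × r_2 = ((-2)·(-1) - (0)·(-3.4495), (0)·(-2) - (-1.4495)·(-1), (-1.4495)·(-3.4495) - (-2)·(-2)) ≈ (2, -1.4495, 1).
  Let u = (2, -1.4495, 1).
  ||u|| = √((2)² + (-1.4495)² + (1)²) = √(7.101) ≈ 2.6648,  v_1 = u/||u|| ≈ (0.7505, -0.5439, 0.3753) (||v_1|| = 1).

λ_1 = 8.4495,  λ_2 = 7,  λ_3 = 3.5505;  v_1 ≈ (0.7505, -0.5439, 0.3753)


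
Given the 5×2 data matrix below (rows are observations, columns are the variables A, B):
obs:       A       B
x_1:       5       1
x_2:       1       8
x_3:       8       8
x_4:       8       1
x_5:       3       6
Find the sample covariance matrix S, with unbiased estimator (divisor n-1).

Step 1 — column means:
  mean(A) = (5 + 1 + 8 + 8 + 3) / 5 = 25/5 = 5
  mean(B) = (1 + 8 + 8 + 1 + 6) / 5 = 24/5 = 4.8

Step 2 — sample covariance S[i,j] = (1/(n-1)) · Σ_k (x_{k,i} - mean_i) · (x_{k,j} - mean_j), with n-1 = 4.
  S[A,A] = ((0)·(0) + (-4)·(-4) + (3)·(3) + (3)·(3) + (-2)·(-2)) / 4 = 38/4 = 9.5
  S[A,B] = ((0)·(-3.8) + (-4)·(3.2) + (3)·(3.2) + (3)·(-3.8) + (-2)·(1.2)) / 4 = -17/4 = -4.25
  S[B,B] = ((-3.8)·(-3.8) + (3.2)·(3.2) + (3.2)·(3.2) + (-3.8)·(-3.8) + (1.2)·(1.2)) / 4 = 50.8/4 = 12.7

S is symmetric (S[j,i] = S[i,j]). Assembling:

S = [[9.5, -4.25],
 [-4.25, 12.7]]


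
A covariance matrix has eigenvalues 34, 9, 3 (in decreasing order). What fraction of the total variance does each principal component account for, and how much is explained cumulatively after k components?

Step 1 — total variance = trace(Sigma) = Σ λ_i = 34 + 9 + 3 = 46.

Step 2 — fraction explained by component i = λ_i / Σ λ:
  PC1: 34/46 = 0.7391
  PC2: 9/46 = 0.1957
  PC3: 3/46 = 0.0652

Step 3 — cumulative fraction after k components = (λ_1 + ... + λ_k) / Σ λ:
  k = 1: 34/46 = 0.7391
  k = 2: (34 + 9)/46 = 43/46 = 0.9348
  k = 3: (34 + 9 + 3)/46 = 46/46 = 1

Summary (fraction, with percent):

explained: PC1 0.7391 (73.91%), PC2 0.1957 (19.57%), PC3 0.0652 (6.52%);  cumulative: 0.7391, 0.9348, 1


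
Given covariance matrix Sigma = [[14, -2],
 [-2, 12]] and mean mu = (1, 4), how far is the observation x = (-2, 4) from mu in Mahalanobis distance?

Step 1 — centre the observation: (x - mu) = (-3, 0).

Step 2 — invert Sigma. det(Sigma) = 14·12 - (-2)² = 164.
  Sigma^{-1} = (1/det) · [[d, -b], [-b, a]] = [[0.0732, 0.0122],
 [0.0122, 0.0854]].

Step 3 — form the quadratic (x - mu)^T · Sigma^{-1} · (x - mu):
  Sigma^{-1} · (x - mu) = (-0.2195, -0.0366).
  (x - mu)^T · [Sigma^{-1} · (x - mu)] = (-3)·(-0.2195) + (0)·(-0.0366) = 0.6585.

Step 4 — take square root: d = √(0.6585) ≈ 0.8115.

d(x, mu) = √(0.6585) ≈ 0.8115


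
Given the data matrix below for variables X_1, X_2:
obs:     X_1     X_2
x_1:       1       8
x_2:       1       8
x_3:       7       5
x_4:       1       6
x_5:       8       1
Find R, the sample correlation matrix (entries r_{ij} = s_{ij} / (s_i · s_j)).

Step 1 — column means:
  mean(X_1) = (1 + 1 + 7 + 1 + 8) / 5 = 18/5 = 3.6
  mean(X_2) = (8 + 8 + 5 + 6 + 1) / 5 = 28/5 = 5.6

Step 2 — sample variances and covariances s[i,j] = (1/(n-1)) · Σ_k (x_{k,i} - mean_i) · (x_{k,j} - mean_j), with n-1 = 4:
  s[X_1,X_1] = ((-2.6)·(-2.6) + (-2.6)·(-2.6) + (3.4)·(3.4) + (-2.6)·(-2.6) + (4.4)·(4.4)) / 4 = 51.2/4 = 12.8
  s[X_1,X_2] = ((-2.6)·(2.4) + (-2.6)·(2.4) + (3.4)·(-0.6) + (-2.6)·(0.4) + (4.4)·(-4.6)) / 4 = -35.8/4 = -8.95
  s[X_2,X_2] = ((2.4)·(2.4) + (2.4)·(2.4) + (-0.6)·(-0.6) + (0.4)·(0.4) + (-4.6)·(-4.6)) / 4 = 33.2/4 = 8.3
  Sample standard deviations s_i = √(s[i,i]):
  s(X_1) = √(12.8) = 3.5777
  s(X_2) = √(8.3) = 2.881

Step 3 — r_{ij} = s_{ij} / (s_i · s_j):
  r[X_1,X_1] = 1 (diagonal).
  r[X_1,X_2] = -8.95 / (3.5777 · 2.881) = -8.95 / 10.3073 = -0.8683
  r[X_2,X_2] = 1 (diagonal).

R is symmetric with unit diagonal. Assembling:

R = [[1, -0.8683],
 [-0.8683, 1]]


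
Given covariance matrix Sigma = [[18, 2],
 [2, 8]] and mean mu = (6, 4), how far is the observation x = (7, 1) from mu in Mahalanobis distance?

Step 1 — centre the observation: (x - mu) = (1, -3).

Step 2 — invert Sigma. det(Sigma) = 18·8 - (2)² = 140.
  Sigma^{-1} = (1/det) · [[d, -b], [-b, a]] = [[0.0571, -0.0143],
 [-0.0143, 0.1286]].

Step 3 — form the quadratic (x - mu)^T · Sigma^{-1} · (x - mu):
  Sigma^{-1} · (x - mu) = (0.1, -0.4).
  (x - mu)^T · [Sigma^{-1} · (x - mu)] = (1)·(0.1) + (-3)·(-0.4) = 1.3.

Step 4 — take square root: d = √(1.3) ≈ 1.1402.

d(x, mu) = √(1.3) ≈ 1.1402


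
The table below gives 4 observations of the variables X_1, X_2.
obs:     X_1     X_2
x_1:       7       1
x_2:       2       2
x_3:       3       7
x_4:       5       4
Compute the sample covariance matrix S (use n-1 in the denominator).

Step 1 — column means:
  mean(X_1) = (7 + 2 + 3 + 5) / 4 = 17/4 = 4.25
  mean(X_2) = (1 + 2 + 7 + 4) / 4 = 14/4 = 3.5

Step 2 — sample covariance S[i,j] = (1/(n-1)) · Σ_k (x_{k,i} - mean_i) · (x_{k,j} - mean_j), with n-1 = 3.
  S[X_1,X_1] = ((2.75)·(2.75) + (-2.25)·(-2.25) + (-1.25)·(-1.25) + (0.75)·(0.75)) / 3 = 14.75/3 = 4.9167
  S[X_1,X_2] = ((2.75)·(-2.5) + (-2.25)·(-1.5) + (-1.25)·(3.5) + (0.75)·(0.5)) / 3 = -7.5/3 = -2.5
  S[X_2,X_2] = ((-2.5)·(-2.5) + (-1.5)·(-1.5) + (3.5)·(3.5) + (0.5)·(0.5)) / 3 = 21/3 = 7

S is symmetric (S[j,i] = S[i,j]). Assembling:

S = [[4.9167, -2.5],
 [-2.5, 7]]


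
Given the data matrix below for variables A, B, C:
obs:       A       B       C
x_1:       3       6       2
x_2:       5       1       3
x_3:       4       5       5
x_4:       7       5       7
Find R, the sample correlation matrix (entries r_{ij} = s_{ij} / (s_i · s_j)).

Step 1 — column means:
  mean(A) = (3 + 5 + 4 + 7) / 4 = 19/4 = 4.75
  mean(B) = (6 + 1 + 5 + 5) / 4 = 17/4 = 4.25
  mean(C) = (2 + 3 + 5 + 7) / 4 = 17/4 = 4.25

Step 2 — sample variances and covariances s[i,j] = (1/(n-1)) · Σ_k (x_{k,i} - mean_i) · (x_{k,j} - mean_j), with n-1 = 3:
  s[A,A] = ((-1.75)·(-1.75) + (0.25)·(0.25) + (-0.75)·(-0.75) + (2.25)·(2.25)) / 3 = 8.75/3 = 2.9167
  s[A,B] = ((-1.75)·(1.75) + (0.25)·(-3.25) + (-0.75)·(0.75) + (2.25)·(0.75)) / 3 = -2.75/3 = -0.9167
  s[A,C] = ((-1.75)·(-2.25) + (0.25)·(-1.25) + (-0.75)·(0.75) + (2.25)·(2.75)) / 3 = 9.25/3 = 3.0833
  s[B,B] = ((1.75)·(1.75) + (-3.25)·(-3.25) + (0.75)·(0.75) + (0.75)·(0.75)) / 3 = 14.75/3 = 4.9167
  s[B,C] = ((1.75)·(-2.25) + (-3.25)·(-1.25) + (0.75)·(0.75) + (0.75)·(2.75)) / 3 = 2.75/3 = 0.9167
  s[C,C] = ((-2.25)·(-2.25) + (-1.25)·(-1.25) + (0.75)·(0.75) + (2.75)·(2.75)) / 3 = 14.75/3 = 4.9167
  Sample standard deviations s_i = √(s[i,i]):
  s(A) = √(2.9167) = 1.7078
  s(B) = √(4.9167) = 2.2174
  s(C) = √(4.9167) = 2.2174

Step 3 — r_{ij} = s_{ij} / (s_i · s_j):
  r[A,A] = 1 (diagonal).
  r[A,B] = -0.9167 / (1.7078 · 2.2174) = -0.9167 / 3.7869 = -0.2421
  r[A,C] = 3.0833 / (1.7078 · 2.2174) = 3.0833 / 3.7869 = 0.8142
  r[B,B] = 1 (diagonal).
  r[B,C] = 0.9167 / (2.2174 · 2.2174) = 0.9167 / 4.9167 = 0.1864
  r[C,C] = 1 (diagonal).

R is symmetric with unit diagonal. Assembling:

R = [[1, -0.2421, 0.8142],
 [-0.2421, 1, 0.1864],
 [0.8142, 0.1864, 1]]
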